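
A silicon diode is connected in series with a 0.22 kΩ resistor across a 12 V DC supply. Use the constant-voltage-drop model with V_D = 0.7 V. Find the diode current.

KVL around the loop: 12 = V_D + I·R = 0.7 + I × 0.22 kΩ.
So I = (12 − 0.7) / 0.22 kΩ = 11.3 / 0.22 = 51.4 mA.

I ≈ 51 mA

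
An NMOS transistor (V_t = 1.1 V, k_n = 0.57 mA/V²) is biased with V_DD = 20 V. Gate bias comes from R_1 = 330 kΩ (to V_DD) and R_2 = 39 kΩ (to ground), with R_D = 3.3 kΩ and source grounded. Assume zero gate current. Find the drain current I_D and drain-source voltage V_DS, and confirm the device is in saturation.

V_G = V_DD·R_2/(R_1+R_2) = 20×39/369 = 2.11 V. With the source grounded, V_GS = V_G = 2.11 V.
Assume saturation: I_D = (k_n/2)(V_GS − V_t)² = (0.57/2)×(2.11 − 1.1)² = 0.285×1.01² = 0.293 mA.
V_DS = V_DD − I_D·R_D = 20 − 0.293×3.3 = 19 V.
Saturation requires V_DS ≥ V_GS − V_t = 1.01 V; 19 ≥ 1.01 ✓.

I_D ≈ 0.29 mA, V_DS ≈ 19 V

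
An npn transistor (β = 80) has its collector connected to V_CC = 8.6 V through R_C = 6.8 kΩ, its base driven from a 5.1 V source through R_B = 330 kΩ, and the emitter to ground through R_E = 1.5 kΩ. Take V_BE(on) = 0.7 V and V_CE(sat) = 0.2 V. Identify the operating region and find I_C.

Assume active. Base-emitter loop: I_B = (V_BB − V_BE)/(R_B + (β+1)R_E) = (5.1 − 0.7)/(330 + 81×1.5) = 0.00975 mA.
I_C = β·I_B = 80×0.00975 = 0.78 mA.
V_CE = V_CC − I_C·R_C − I_E·R_E = 8.6 − 0.78×6.8 − 0.789×1.5 = 2.11 V > V_CE(sat), so the active-region assumption holds.

active; I_C ≈ 0.78 mA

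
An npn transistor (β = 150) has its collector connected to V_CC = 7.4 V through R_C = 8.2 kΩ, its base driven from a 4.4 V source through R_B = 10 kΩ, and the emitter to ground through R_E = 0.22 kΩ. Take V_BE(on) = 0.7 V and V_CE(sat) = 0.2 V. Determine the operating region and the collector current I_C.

Assume active: I_B = (4.4 − 0.7)/(10 + 151×0.22) = 0.0856 mA, I_C = β·I_B = 12.8 mA.
Then V_CE = 7.4 − 12.8×8.2 − 12.9×0.22 = -101 V < 0.2 V — the active assumption fails.
Re-solve with V_CE = 0.2 V. KCL at the emitter: V_E/R_E = (V_BB−0.7−V_E)/R_B + (V_CC−0.2−V_E)/R_C, giving V_E = 0.262 V.
I_C = (V_CC − 0.2 − V_E)/R_C = (7.2 − 0.262)/8.2 = 0.846 mA.
Check: I_B = (3.7 − 0.262)/10 = 0.344 mA, and β·I_B = 51.6 mA > I_C, confirming saturation.

saturation; I_C ≈ 0.85 mA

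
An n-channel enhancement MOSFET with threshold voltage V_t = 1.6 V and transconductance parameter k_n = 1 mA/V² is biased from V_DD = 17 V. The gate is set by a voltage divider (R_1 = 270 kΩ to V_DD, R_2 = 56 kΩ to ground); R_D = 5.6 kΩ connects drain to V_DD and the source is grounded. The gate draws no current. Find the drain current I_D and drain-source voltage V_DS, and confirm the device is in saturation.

V_G = V_DD·R_2/(R_1+R_2) = 17×56/326 = 2.92 V. With the source grounded, V_GS = V_G = 2.92 V.
Assume saturation: I_D = (k_n/2)(V_GS − V_t)² = (1/2)×(2.92 − 1.6)² = 0.5×1.32² = 0.872 mA.
V_DS = V_DD − I_D·R_D = 17 − 0.872×5.6 = 12.1 V.
Saturation requires V_DS ≥ V_GS − V_t = 1.32 V; 12.1 ≥ 1.32 ✓.

I_D ≈ 0.87 mA, V_DS ≈ 12 V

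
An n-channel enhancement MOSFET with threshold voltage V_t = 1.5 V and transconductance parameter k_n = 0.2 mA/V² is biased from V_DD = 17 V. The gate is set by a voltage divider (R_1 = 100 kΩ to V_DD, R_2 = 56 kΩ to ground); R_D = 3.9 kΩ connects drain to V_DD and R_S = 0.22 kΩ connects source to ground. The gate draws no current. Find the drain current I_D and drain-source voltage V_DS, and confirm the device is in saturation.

V_G = V_DD·R_2/(R_1+R_2) = 17×56/156 = 6.1 V.
Assume saturation: I_D = (k_n/2)(V_GS − V_t)² with V_GS = V_G − I_D·R_S = 6.1 − 0.22·I_D.
Substituting gives 0.00484·I_D² − 1.2·I_D + 2.12 = 0, with roots I_D = 1.77 or 247 mA.
The root I_D = 247 mA gives V_GS = -48.2 V ≤ V_t, so take I_D = 1.77 mA.
Then V_GS = 5.71 V and V_DS = V_DD − I_D(R_D+R_S) = 17 − 1.77×4.12 = 9.69 V.
Saturation requires V_DS ≥ V_GS − V_t = 4.21 V; 9.69 ≥ 4.21 ✓.

I_D ≈ 1.8 mA, V_DS ≈ 9.7 V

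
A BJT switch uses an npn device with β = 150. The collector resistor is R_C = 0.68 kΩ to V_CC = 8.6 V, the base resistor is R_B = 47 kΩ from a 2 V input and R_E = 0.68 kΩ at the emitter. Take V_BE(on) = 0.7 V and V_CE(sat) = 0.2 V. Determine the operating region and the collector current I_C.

Assume active. Base-emitter loop: I_B = (V_BB − V_BE)/(R_B + (β+1)R_E) = (2 − 0.7)/(47 + 151×0.68) = 0.00869 mA.
I_C = β·I_B = 150×0.00869 = 1.3 mA.
V_CE = V_CC − I_C·R_C − I_E·R_E = 8.6 − 1.3×0.68 − 1.31×0.68 = 6.82 V > V_CE(sat), so the active-region assumption holds.

active; I_C ≈ 1.3 mA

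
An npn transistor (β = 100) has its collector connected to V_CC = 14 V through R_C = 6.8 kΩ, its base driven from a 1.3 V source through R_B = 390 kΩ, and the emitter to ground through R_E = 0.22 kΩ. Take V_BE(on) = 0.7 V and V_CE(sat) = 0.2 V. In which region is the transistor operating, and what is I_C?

active; I_C ≈ 0.15 mA

Assume active. Base-emitter loop: I_B = (V_BB − V_BE)/(R_B + (β+1)R_E) = (1.3 − 0.7)/(390 + 101×0.22) = 0.00146 mA.
I_C = β·I_B = 100×0.00146 = 0.146 mA.
V_CE = V_CC − I_C·R_C − I_E·R_E = 14 − 0.146×6.8 − 0.147×0.22 = 13 V > V_CE(sat), so the active-region assumption holds.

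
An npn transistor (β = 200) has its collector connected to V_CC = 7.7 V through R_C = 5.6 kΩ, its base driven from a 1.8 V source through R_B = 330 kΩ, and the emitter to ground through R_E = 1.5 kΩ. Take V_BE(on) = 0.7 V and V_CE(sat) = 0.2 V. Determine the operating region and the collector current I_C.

Assume active. Base-emitter loop: I_B = (V_BB − V_BE)/(R_B + (β+1)R_E) = (1.8 − 0.7)/(330 + 201×1.5) = 0.00174 mA.
I_C = β·I_B = 200×0.00174 = 0.348 mA.
V_CE = V_CC − I_C·R_C − I_E·R_E = 7.7 − 0.348×5.6 − 0.35×1.5 = 5.22 V > V_CE(sat), so the active-region assumption holds.

active; I_C ≈ 0.35 mA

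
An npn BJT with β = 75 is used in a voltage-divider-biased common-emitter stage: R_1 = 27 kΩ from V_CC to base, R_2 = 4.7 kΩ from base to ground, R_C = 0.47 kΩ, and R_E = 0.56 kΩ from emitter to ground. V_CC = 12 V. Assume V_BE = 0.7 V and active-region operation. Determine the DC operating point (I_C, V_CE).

I_C ≈ 1.7 mA, V_CE ≈ 10 V

Thevenize the base divider: V_Th = V_CC·R_2/(R_1+R_2) = 12×4.7/31.7 = 1.78 V, R_Th = R_1‖R_2 = 4 kΩ.
Base-emitter loop: V_Th = I_B·R_Th + V_BE + (β+1)I_B·R_E, so I_B = (1.78 − 0.7) / (4 + 76×0.56) = 0.0232 mA.
I_C = β·I_B = 75×0.0232 = 1.74 mA, and I_E = (β+1)I_B = 1.76 mA.
V_CE = V_CC − I_C·R_C − I_E·R_E = 12 − 1.74×0.47 − 1.76×0.56 = 10.2 V.
V_CE = 10.2 V > 0.2 V confirms active-region operation.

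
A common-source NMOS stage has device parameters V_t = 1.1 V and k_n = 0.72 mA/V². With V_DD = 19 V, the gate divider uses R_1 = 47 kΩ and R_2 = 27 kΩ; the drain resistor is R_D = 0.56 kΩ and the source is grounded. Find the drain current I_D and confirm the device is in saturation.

I_D ≈ 12 mA

V_G = V_DD·R_2/(R_1+R_2) = 19×27/74 = 6.93 V. With the source grounded, V_GS = V_G = 6.93 V.
Assume saturation: I_D = (k_n/2)(V_GS − V_t)² = (0.72/2)×(6.93 − 1.1)² = 0.36×5.83² = 12.2 mA.
V_DS = V_DD − I_D·R_D = 19 − 12.2×0.56 = 12.1 V.
Saturation requires V_DS ≥ V_GS − V_t = 5.83 V; 12.1 ≥ 5.83 ✓.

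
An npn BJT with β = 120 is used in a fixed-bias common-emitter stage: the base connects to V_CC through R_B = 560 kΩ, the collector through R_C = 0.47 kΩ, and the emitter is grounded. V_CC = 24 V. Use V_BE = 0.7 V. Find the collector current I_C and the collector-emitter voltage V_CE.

Base loop: V_CC = I_B·R_B + V_BE, so I_B = (24 − 0.7)/560 kΩ = 0.0416 mA.
In the active region I_C = β·I_B = 120 × 0.0416 = 4.99 mA.
Collector loop: V_CE = V_CC − I_C·R_C = 24 − 4.99×0.47 = 21.7 V.
Since V_CE = 21.7 V > V_CE(sat) ≈ 0.2 V, the transistor is in the active region as assumed.

I_C ≈ 5 mA, V_CE ≈ 22 V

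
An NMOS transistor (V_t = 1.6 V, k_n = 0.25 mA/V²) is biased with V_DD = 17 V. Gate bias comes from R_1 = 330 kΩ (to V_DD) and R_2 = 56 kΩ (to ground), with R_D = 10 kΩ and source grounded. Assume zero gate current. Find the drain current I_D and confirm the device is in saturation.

V_G = V_DD·R_2/(R_1+R_2) = 17×56/386 = 2.47 V. With the source grounded, V_GS = V_G = 2.47 V.
Assume saturation: I_D = (k_n/2)(V_GS − V_t)² = (0.25/2)×(2.47 − 1.6)² = 0.125×0.866² = 0.0938 mA.
V_DS = V_DD − I_D·R_D = 17 − 0.0938×10 = 16.1 V.
Saturation requires V_DS ≥ V_GS − V_t = 0.866 V; 16.1 ≥ 0.866 ✓.

I_D ≈ 0.094 mA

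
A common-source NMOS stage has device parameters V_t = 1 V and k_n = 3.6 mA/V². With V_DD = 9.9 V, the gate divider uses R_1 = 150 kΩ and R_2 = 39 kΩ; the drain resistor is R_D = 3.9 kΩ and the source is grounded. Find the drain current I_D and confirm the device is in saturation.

I_D ≈ 2 mA

V_G = V_DD·R_2/(R_1+R_2) = 9.9×39/189 = 2.04 V. With the source grounded, V_GS = V_G = 2.04 V.
Assume saturation: I_D = (k_n/2)(V_GS − V_t)² = (3.6/2)×(2.04 − 1)² = 1.8×1.04² = 1.96 mA.
V_DS = V_DD − I_D·R_D = 9.9 − 1.96×3.9 = 2.27 V.
Saturation requires V_DS ≥ V_GS − V_t = 1.04 V; 2.27 ≥ 1.04 ✓.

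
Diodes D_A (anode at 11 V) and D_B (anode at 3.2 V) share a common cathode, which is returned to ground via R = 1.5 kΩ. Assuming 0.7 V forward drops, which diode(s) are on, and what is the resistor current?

Only D_A conducts; I_R ≈ 6.9 mA

Assume both conduct. Then node N would need to be at both 11−0.7 = 10.3 V and 3.2−0.7 = 2.5 V, which is impossible.
Assume only D_A conducts: V_N = 11 − 0.7 = 10.3 V, so I_R = 10.3/1.5 = 6.87 mA.
Check D_B: its anode-to-cathode voltage is 3.2 − 10.3 = -7.1 V < 0.7 V, so it is off. The assumption is consistent.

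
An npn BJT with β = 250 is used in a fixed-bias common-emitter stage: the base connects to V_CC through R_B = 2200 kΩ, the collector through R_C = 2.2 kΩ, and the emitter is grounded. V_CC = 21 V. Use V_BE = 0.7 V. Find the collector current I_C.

Base loop: V_CC = I_B·R_B + V_BE, so I_B = (21 − 0.7)/2200 kΩ = 0.00923 mA.
In the active region I_C = β·I_B = 250 × 0.00923 = 2.31 mA.
Collector loop: V_CE = V_CC − I_C·R_C = 21 − 2.31×2.2 = 15.9 V.
Since V_CE = 15.9 V > V_CE(sat) ≈ 0.2 V, the transistor is in the active region as assumed.

I_C ≈ 2.3 mA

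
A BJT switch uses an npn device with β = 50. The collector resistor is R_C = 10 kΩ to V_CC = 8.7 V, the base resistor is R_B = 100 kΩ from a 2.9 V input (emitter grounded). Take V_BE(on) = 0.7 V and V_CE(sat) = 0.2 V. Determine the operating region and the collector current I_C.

saturation; I_C ≈ 0.85 mA

Assume active: I_B = (2.9 − 0.7)/100 = 0.022 mA, giving I_C = β·I_B = 1.1 mA.
But then V_CE = 8.7 − 1.1×10 = -2.3 V < V_CE(sat) = 0.2 V — impossible in the active region.
So the transistor is saturated. With V_CE = 0.2 V, I_C = (V_CC − 0.2)/R_C = 8.5/10 = 0.85 mA.
Check: β·I_B = 1.1 mA > I_C = 0.85 mA, confirming saturation.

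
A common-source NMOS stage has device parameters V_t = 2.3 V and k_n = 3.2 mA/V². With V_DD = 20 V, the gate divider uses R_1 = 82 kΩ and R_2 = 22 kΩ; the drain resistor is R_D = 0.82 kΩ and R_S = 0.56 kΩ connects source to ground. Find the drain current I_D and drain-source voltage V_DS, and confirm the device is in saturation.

V_G = V_DD·R_2/(R_1+R_2) = 20×22/104 = 4.23 V.
Assume saturation: I_D = (k_n/2)(V_GS − V_t)² with V_GS = V_G − I_D·R_S = 4.23 − 0.56·I_D.
Substituting gives 0.502·I_D² − 4.46·I_D + 5.96 = 0, with roots I_D = 1.64 or 7.25 mA.
The root I_D = 7.25 mA gives V_GS = 0.172 V ≤ V_t, so take I_D = 1.64 mA.
Then V_GS = 3.31 V and V_DS = V_DD − I_D(R_D+R_S) = 20 − 1.64×1.38 = 17.7 V.
Saturation requires V_DS ≥ V_GS − V_t = 1.01 V; 17.7 ≥ 1.01 ✓.

I_D ≈ 1.6 mA, V_DS ≈ 18 V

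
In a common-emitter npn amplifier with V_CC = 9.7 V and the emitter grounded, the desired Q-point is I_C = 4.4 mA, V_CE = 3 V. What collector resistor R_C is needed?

R_C ≈ 1.5 kΩ

Collector loop: V_CC = I_C·R_C + V_CE.
R_C = (V_CC − V_CE)/I_C = (9.7 − 3)/4.4 = 1.52 kΩ.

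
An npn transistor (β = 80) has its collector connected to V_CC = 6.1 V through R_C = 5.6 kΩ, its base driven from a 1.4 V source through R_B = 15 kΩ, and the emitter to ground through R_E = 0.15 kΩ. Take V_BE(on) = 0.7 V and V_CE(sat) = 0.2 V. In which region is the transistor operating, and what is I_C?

saturation; I_C ≈ 1 mA

Assume active: I_B = (1.4 − 0.7)/(15 + 81×0.15) = 0.0258 mA, I_C = β·I_B = 2.06 mA.
Then V_CE = 6.1 − 2.06×5.6 − 2.09×0.15 = -5.76 V < 0.2 V — the active assumption fails.
Re-solve with V_CE = 0.2 V. KCL at the emitter: V_E/R_E = (V_BB−0.7−V_E)/R_B + (V_CC−0.2−V_E)/R_C, giving V_E = 0.159 V.
I_C = (V_CC − 0.2 − V_E)/R_C = (5.9 − 0.159)/5.6 = 1.03 mA.
Check: I_B = (0.7 − 0.159)/15 = 0.0361 mA, and β·I_B = 2.88 mA > I_C, confirming saturation.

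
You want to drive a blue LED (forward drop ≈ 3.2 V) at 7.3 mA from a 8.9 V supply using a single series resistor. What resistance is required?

R ≈ 0.78 kΩ

The resistor drops V_S − V_D = 8.9 − 3.2 = 5.7 V at 7.3 mA.
R = 5.7 V / 7.3 mA = 0.781 kΩ.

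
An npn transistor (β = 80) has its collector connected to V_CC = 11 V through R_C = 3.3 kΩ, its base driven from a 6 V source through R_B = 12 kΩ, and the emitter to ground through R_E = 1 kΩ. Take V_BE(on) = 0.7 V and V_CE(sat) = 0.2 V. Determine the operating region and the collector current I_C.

Assume active: I_B = (6 − 0.7)/(12 + 81×1) = 0.057 mA, I_C = β·I_B = 4.56 mA.
Then V_CE = 11 − 4.56×3.3 − 4.62×1 = -8.66 V < 0.2 V — the active assumption fails.
Re-solve with V_CE = 0.2 V. KCL at the emitter: V_E/R_E = (V_BB−0.7−V_E)/R_B + (V_CC−0.2−V_E)/R_C, giving V_E = 2.68 V.
I_C = (V_CC − 0.2 − V_E)/R_C = (10.8 − 2.68)/3.3 = 2.46 mA.
Check: I_B = (5.3 − 2.68)/12 = 0.218 mA, and β·I_B = 17.5 mA > I_C, confirming saturation.

saturation; I_C ≈ 2.5 mA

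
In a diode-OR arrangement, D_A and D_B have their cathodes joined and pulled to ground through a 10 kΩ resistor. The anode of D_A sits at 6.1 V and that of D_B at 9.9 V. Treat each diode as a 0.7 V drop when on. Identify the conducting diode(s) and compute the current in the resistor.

Assume both conduct. Then node N would need to be at both 6.1−0.7 = 5.4 V and 9.9−0.7 = 9.2 V, which is impossible.
Assume only D_B conducts: V_N = 9.9 − 0.7 = 9.2 V, so I_R = 9.2/10 = 0.92 mA.
Check D_A: its anode-to-cathode voltage is 6.1 − 9.2 = -3.1 V < 0.7 V, so it is off. The assumption is consistent.

Only D_B conducts; I_R ≈ 0.92 mA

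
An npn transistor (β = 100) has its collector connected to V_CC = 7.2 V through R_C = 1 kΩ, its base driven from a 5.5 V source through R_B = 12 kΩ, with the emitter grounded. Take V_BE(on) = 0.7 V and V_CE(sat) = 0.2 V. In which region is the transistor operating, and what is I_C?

Assume active: I_B = (5.5 − 0.7)/12 = 0.4 mA, giving I_C = β·I_B = 40 mA.
But then V_CE = 7.2 − 40×1 = -32.8 V < V_CE(sat) = 0.2 V — impossible in the active region.
So the transistor is saturated. With V_CE = 0.2 V, I_C = (V_CC − 0.2)/R_C = 7/1 = 7 mA.
Check: β·I_B = 40 mA > I_C = 7 mA, confirming saturation.

saturation; I_C ≈ 7 mA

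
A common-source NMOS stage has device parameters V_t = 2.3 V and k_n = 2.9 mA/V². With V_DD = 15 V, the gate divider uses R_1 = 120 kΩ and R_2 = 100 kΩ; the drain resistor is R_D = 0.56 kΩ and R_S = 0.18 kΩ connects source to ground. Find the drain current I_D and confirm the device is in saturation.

V_G = V_DD·R_2/(R_1+R_2) = 15×100/220 = 6.82 V.
Assume saturation: I_D = (k_n/2)(V_GS − V_t)² with V_GS = V_G − I_D·R_S = 6.82 − 0.18·I_D.
Substituting gives 0.047·I_D² − 3.36·I_D + 29.6 = 0, with roots I_D = 10.3 or 61.2 mA.
The root I_D = 61.2 mA gives V_GS = -4.2 V ≤ V_t, so take I_D = 10.3 mA.
Then V_GS = 4.96 V and V_DS = V_DD − I_D(R_D+R_S) = 15 − 10.3×0.74 = 7.38 V.
Saturation requires V_DS ≥ V_GS − V_t = 2.66 V; 7.38 ≥ 2.66 ✓.

I_D ≈ 10 mA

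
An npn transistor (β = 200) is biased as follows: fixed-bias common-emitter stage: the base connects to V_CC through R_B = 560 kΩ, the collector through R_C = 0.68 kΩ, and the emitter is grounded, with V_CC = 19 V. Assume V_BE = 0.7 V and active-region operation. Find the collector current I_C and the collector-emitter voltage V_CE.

Base loop: V_CC = I_B·R_B + V_BE, so I_B = (19 − 0.7)/560 kΩ = 0.0327 mA.
In the active region I_C = β·I_B = 200 × 0.0327 = 6.54 mA.
Collector loop: V_CE = V_CC − I_C·R_C = 19 − 6.54×0.68 = 14.6 V.
Since V_CE = 14.6 V > V_CE(sat) ≈ 0.2 V, the transistor is in the active region as assumed.

I_C ≈ 6.5 mA, V_CE ≈ 15 V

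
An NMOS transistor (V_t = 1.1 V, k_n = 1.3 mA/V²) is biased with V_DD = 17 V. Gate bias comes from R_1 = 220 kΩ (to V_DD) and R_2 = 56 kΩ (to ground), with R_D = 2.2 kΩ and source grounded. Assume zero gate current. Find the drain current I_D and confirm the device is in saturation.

V_G = V_DD·R_2/(R_1+R_2) = 17×56/276 = 3.45 V. With the source grounded, V_GS = V_G = 3.45 V.
Assume saturation: I_D = (k_n/2)(V_GS − V_t)² = (1.3/2)×(3.45 − 1.1)² = 0.65×2.35² = 3.59 mA.
V_DS = V_DD − I_D·R_D = 17 − 3.59×2.2 = 9.11 V.
Saturation requires V_DS ≥ V_GS − V_t = 2.35 V; 9.11 ≥ 2.35 ✓.

I_D ≈ 3.6 mA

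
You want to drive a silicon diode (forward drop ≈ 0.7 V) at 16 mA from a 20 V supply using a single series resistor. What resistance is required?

The resistor drops V_S − V_D = 20 − 0.7 = 19.3 V at 16 mA.
R = 19.3 V / 16 mA = 1.21 kΩ.

R ≈ 1.2 kΩ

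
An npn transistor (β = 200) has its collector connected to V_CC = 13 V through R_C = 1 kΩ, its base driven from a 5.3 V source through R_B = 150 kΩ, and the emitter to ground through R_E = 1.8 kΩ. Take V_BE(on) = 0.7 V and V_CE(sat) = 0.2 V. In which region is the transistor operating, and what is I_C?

active; I_C ≈ 1.8 mA

Assume active. Base-emitter loop: I_B = (V_BB − V_BE)/(R_B + (β+1)R_E) = (5.3 − 0.7)/(150 + 201×1.8) = 0.00899 mA.
I_C = β·I_B = 200×0.00899 = 1.8 mA.
V_CE = V_CC − I_C·R_C − I_E·R_E = 13 − 1.8×1 − 1.81×1.8 = 7.95 V > V_CE(sat), so the active-region assumption holds.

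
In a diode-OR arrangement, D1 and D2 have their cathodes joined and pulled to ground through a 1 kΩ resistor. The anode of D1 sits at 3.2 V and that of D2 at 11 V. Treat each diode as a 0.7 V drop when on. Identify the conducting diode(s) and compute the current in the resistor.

Only D2 conducts; I_R ≈ 10 mA

Assume both conduct. Then node N would need to be at both 3.2−0.7 = 2.5 V and 11−0.7 = 10.3 V, which is impossible.
Assume only D2 conducts: V_N = 11 − 0.7 = 10.3 V, so I_R = 10.3/1 = 10.3 mA.
Check D1: its anode-to-cathode voltage is 3.2 − 10.3 = -7.1 V < 0.7 V, so it is off. The assumption is consistent.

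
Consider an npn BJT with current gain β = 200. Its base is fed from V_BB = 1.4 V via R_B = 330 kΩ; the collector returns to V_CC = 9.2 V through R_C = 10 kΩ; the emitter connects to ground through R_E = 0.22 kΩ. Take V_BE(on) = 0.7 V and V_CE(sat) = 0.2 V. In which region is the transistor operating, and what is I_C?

Assume active. Base-emitter loop: I_B = (V_BB − V_BE)/(R_B + (β+1)R_E) = (1.4 − 0.7)/(330 + 201×0.22) = 0.00187 mA.
I_C = β·I_B = 200×0.00187 = 0.374 mA.
V_CE = V_CC − I_C·R_C − I_E·R_E = 9.2 − 0.374×10 − 0.376×0.22 = 5.38 V > V_CE(sat), so the active-region assumption holds.

active; I_C ≈ 0.37 mA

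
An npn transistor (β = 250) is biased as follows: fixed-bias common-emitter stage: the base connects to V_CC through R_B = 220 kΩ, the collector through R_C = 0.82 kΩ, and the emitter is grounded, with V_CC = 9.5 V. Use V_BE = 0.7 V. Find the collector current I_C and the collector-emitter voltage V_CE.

I_C ≈ 10 mA, V_CE ≈ 1.3 V

Base loop: V_CC = I_B·R_B + V_BE, so I_B = (9.5 − 0.7)/220 kΩ = 0.04 mA.
In the active region I_C = β·I_B = 250 × 0.04 = 10 mA.
Collector loop: V_CE = V_CC − I_C·R_C = 9.5 − 10×0.82 = 1.3 V.
Since V_CE = 1.3 V > V_CE(sat) ≈ 0.2 V, the transistor is in the active region as assumed.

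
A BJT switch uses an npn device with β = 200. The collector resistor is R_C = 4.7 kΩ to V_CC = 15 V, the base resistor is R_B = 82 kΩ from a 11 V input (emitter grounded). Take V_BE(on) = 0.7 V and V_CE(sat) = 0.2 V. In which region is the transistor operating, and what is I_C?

Assume active: I_B = (11 − 0.7)/82 = 0.126 mA, giving I_C = β·I_B = 25.1 mA.
But then V_CE = 15 − 25.1×4.7 = -103 V < V_CE(sat) = 0.2 V — impossible in the active region.
So the transistor is saturated. With V_CE = 0.2 V, I_C = (V_CC − 0.2)/R_C = 14.8/4.7 = 3.15 mA.
Check: β·I_B = 25.1 mA > I_C = 3.15 mA, confirming saturation.

saturation; I_C ≈ 3.1 mA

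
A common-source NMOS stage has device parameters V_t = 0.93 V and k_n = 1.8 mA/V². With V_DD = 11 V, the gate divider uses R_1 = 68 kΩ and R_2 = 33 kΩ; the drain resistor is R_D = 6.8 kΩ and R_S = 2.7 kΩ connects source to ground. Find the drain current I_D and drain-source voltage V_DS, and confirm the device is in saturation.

I_D ≈ 0.67 mA, V_DS ≈ 4.7 V

V_G = V_DD·R_2/(R_1+R_2) = 11×33/101 = 3.59 V.
Assume saturation: I_D = (k_n/2)(V_GS − V_t)² with V_GS = V_G − I_D·R_S = 3.59 − 2.7·I_D.
Substituting gives 6.56·I_D² − 13.9·I_D + 6.39 = 0, with roots I_D = 0.668 or 1.46 mA.
The root I_D = 1.46 mA gives V_GS = -0.343 V ≤ V_t, so take I_D = 0.668 mA.
Then V_GS = 1.79 V and V_DS = V_DD − I_D(R_D+R_S) = 11 − 0.668×9.5 = 4.66 V.
Saturation requires V_DS ≥ V_GS − V_t = 0.861 V; 4.66 ≥ 0.861 ✓.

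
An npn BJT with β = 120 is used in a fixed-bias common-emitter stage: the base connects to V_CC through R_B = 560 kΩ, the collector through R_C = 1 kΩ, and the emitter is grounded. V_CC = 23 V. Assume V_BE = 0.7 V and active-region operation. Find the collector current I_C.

I_C ≈ 4.8 mA

Base loop: V_CC = I_B·R_B + V_BE, so I_B = (23 − 0.7)/560 kΩ = 0.0398 mA.
In the active region I_C = β·I_B = 120 × 0.0398 = 4.78 mA.
Collector loop: V_CE = V_CC − I_C·R_C = 23 − 4.78×1 = 18.2 V.
Since V_CE = 18.2 V > V_CE(sat) ≈ 0.2 V, the transistor is in the active region as assumed.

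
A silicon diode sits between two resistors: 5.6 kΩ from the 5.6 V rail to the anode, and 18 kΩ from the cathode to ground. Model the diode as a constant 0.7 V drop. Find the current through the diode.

The two resistors are in series with the diode, so KVL gives 5.6 = I·5.6 + 0.7 + I·18.
I = (5.6 − 0.7) / (5.6 + 18) kΩ = 4.9 / 23.6 = 0.208 mA.

I ≈ 0.21 mA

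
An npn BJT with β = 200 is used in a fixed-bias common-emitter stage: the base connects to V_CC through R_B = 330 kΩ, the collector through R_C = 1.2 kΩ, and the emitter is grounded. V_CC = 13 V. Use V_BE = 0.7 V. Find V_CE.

V_CE ≈ 4.1 V

Base loop: V_CC = I_B·R_B + V_BE, so I_B = (13 − 0.7)/330 kΩ = 0.0373 mA.
In the active region I_C = β·I_B = 200 × 0.0373 = 7.45 mA.
Collector loop: V_CE = V_CC − I_C·R_C = 13 − 7.45×1.2 = 4.05 V.
Since V_CE = 4.05 V > V_CE(sat) ≈ 0.2 V, the transistor is in the active region as assumed.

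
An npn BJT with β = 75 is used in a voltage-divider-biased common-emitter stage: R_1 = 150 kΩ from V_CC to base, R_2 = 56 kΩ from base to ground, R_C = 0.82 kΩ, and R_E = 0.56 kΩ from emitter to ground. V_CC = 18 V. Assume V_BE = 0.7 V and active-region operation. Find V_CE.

V_CE ≈ 13 V

Thevenize the base divider: V_Th = V_CC·R_2/(R_1+R_2) = 18×56/206 = 4.89 V, R_Th = R_1‖R_2 = 40.8 kΩ.
Base-emitter loop: V_Th = I_B·R_Th + V_BE + (β+1)I_B·R_E, so I_B = (4.89 − 0.7) / (40.8 + 76×0.56) = 0.0503 mA.
I_C = β·I_B = 75×0.0503 = 3.77 mA, and I_E = (β+1)I_B = 3.82 mA.
V_CE = V_CC − I_C·R_C − I_E·R_E = 18 − 3.77×0.82 − 3.82×0.56 = 12.8 V.
V_CE = 12.8 V > 0.2 V confirms active-region operation.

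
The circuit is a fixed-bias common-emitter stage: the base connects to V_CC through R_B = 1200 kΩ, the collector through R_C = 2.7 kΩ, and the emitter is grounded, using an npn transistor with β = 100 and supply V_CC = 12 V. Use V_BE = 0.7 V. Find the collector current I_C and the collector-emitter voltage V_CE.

I_C ≈ 0.94 mA, V_CE ≈ 9.5 V

Base loop: V_CC = I_B·R_B + V_BE, so I_B = (12 − 0.7)/1200 kΩ = 0.00942 mA.
In the active region I_C = β·I_B = 100 × 0.00942 = 0.942 mA.
Collector loop: V_CE = V_CC − I_C·R_C = 12 − 0.942×2.7 = 9.46 V.
Since V_CE = 9.46 V > V_CE(sat) ≈ 0.2 V, the transistor is in the active region as assumed.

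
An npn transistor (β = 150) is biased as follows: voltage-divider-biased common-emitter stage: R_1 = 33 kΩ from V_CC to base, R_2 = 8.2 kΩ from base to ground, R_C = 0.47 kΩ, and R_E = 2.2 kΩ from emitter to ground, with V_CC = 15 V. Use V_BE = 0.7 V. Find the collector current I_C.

I_C ≈ 1 mA

Thevenize the base divider: V_Th = V_CC·R_2/(R_1+R_2) = 15×8.2/41.2 = 2.99 V, R_Th = R_1‖R_2 = 6.57 kΩ.
Base-emitter loop: V_Th = I_B·R_Th + V_BE + (β+1)I_B·R_E, so I_B = (2.99 − 0.7) / (6.57 + 151×2.2) = 0.00675 mA.
I_C = β·I_B = 150×0.00675 = 1.01 mA, and I_E = (β+1)I_B = 1.02 mA.
V_CE = V_CC − I_C·R_C − I_E·R_E = 15 − 1.01×0.47 − 1.02×2.2 = 12.3 V.
V_CE = 12.3 V > 0.2 V confirms active-region operation.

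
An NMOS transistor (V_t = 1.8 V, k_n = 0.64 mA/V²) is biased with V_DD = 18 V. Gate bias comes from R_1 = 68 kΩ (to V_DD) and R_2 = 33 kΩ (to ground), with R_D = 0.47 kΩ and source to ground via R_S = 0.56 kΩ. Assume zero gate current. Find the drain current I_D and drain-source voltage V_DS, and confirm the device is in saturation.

V_G = V_DD·R_2/(R_1+R_2) = 18×33/101 = 5.88 V.
Assume saturation: I_D = (k_n/2)(V_GS − V_t)² with V_GS = V_G − I_D·R_S = 5.88 − 0.56·I_D.
Substituting gives 0.1·I_D² − 2.46·I_D + 5.33 = 0, with roots I_D = 2.4 or 22.1 mA.
The root I_D = 22.1 mA gives V_GS = -6.52 V ≤ V_t, so take I_D = 2.4 mA.
Then V_GS = 4.54 V and V_DS = V_DD − I_D(R_D+R_S) = 18 − 2.4×1.03 = 15.5 V.
Saturation requires V_DS ≥ V_GS − V_t = 2.74 V; 15.5 ≥ 2.74 ✓.

I_D ≈ 2.4 mA, V_DS ≈ 16 V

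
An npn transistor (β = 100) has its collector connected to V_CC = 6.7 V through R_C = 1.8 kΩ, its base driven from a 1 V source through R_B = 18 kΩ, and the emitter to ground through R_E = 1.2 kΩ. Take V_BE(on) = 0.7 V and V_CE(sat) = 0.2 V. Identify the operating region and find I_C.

Assume active. Base-emitter loop: I_B = (V_BB − V_BE)/(R_B + (β+1)R_E) = (1 − 0.7)/(18 + 101×1.2) = 0.00216 mA.
I_C = β·I_B = 100×0.00216 = 0.216 mA.
V_CE = V_CC − I_C·R_C − I_E·R_E = 6.7 − 0.216×1.8 − 0.218×1.2 = 6.05 V > V_CE(sat), so the active-region assumption holds.

active; I_C ≈ 0.22 mA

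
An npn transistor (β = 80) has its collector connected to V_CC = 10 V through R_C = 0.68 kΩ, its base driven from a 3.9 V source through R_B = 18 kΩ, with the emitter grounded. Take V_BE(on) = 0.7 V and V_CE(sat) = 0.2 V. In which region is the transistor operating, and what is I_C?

active; I_C ≈ 14 mA

Assume active. Base-emitter loop: I_B = (V_BB − V_BE)/R_B = (3.9 − 0.7)/18 = 0.178 mA.
I_C = β·I_B = 80×0.178 = 14.2 mA.
V_CE = V_CC − I_C·R_C = 10 − 14.2×0.68 = 0.329 V > V_CE(sat), so the active-region assumption holds.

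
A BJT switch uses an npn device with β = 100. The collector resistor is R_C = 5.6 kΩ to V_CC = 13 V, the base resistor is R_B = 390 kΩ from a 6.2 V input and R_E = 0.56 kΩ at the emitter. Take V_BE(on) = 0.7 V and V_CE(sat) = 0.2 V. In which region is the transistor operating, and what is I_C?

Assume active. Base-emitter loop: I_B = (V_BB − V_BE)/(R_B + (β+1)R_E) = (6.2 − 0.7)/(390 + 101×0.56) = 0.0123 mA.
I_C = β·I_B = 100×0.0123 = 1.23 mA.
V_CE = V_CC − I_C·R_C − I_E·R_E = 13 − 1.23×5.6 − 1.24×0.56 = 5.41 V > V_CE(sat), so the active-region assumption holds.

active; I_C ≈ 1.2 mA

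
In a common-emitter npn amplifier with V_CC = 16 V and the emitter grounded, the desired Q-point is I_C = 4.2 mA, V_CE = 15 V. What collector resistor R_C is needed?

R_C ≈ 0.24 kΩ

Collector loop: V_CC = I_C·R_C + V_CE.
R_C = (V_CC − V_CE)/I_C = (16 − 15)/4.2 = 0.238 kΩ.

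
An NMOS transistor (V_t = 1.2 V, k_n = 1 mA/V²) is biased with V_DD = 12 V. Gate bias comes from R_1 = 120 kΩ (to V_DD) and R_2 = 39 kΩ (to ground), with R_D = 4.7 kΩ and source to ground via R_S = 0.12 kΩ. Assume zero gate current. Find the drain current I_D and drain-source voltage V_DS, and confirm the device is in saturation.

I_D ≈ 1.3 mA, V_DS ≈ 5.9 V

V_G = V_DD·R_2/(R_1+R_2) = 12×39/159 = 2.94 V.
Assume saturation: I_D = (k_n/2)(V_GS − V_t)² with V_GS = V_G − I_D·R_S = 2.94 − 0.12·I_D.
Substituting gives 0.0072·I_D² − 1.21·I_D + 1.52 = 0, with roots I_D = 1.27 or 167 mA.
The root I_D = 167 mA gives V_GS = -17.1 V ≤ V_t, so take I_D = 1.27 mA.
Then V_GS = 2.79 V and V_DS = V_DD − I_D(R_D+R_S) = 12 − 1.27×4.82 = 5.9 V.
Saturation requires V_DS ≥ V_GS − V_t = 1.59 V; 5.9 ≥ 1.59 ✓.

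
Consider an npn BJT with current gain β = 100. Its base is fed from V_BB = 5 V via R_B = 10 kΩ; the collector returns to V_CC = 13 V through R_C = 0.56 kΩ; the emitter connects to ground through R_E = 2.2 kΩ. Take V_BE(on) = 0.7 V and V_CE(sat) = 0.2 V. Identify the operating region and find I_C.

active; I_C ≈ 1.9 mA

Assume active. Base-emitter loop: I_B = (V_BB − V_BE)/(R_B + (β+1)R_E) = (5 − 0.7)/(10 + 101×2.2) = 0.0185 mA.
I_C = β·I_B = 100×0.0185 = 1.85 mA.
V_CE = V_CC − I_C·R_C − I_E·R_E = 13 − 1.85×0.56 − 1.87×2.2 = 7.85 V > V_CE(sat), so the active-region assumption holds.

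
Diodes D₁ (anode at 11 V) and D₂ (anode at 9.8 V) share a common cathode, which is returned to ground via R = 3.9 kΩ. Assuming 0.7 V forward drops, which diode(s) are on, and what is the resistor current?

Assume both conduct. Then node N would need to be at both 11−0.7 = 10.3 V and 9.8−0.7 = 9.1 V, which is impossible.
Assume only D₁ conducts: V_N = 11 − 0.7 = 10.3 V, so I_R = 10.3/3.9 = 2.64 mA.
Check D₂: its anode-to-cathode voltage is 9.8 − 10.3 = -0.5 V < 0.7 V, so it is off. The assumption is consistent.

Only D₁ conducts; I_R ≈ 2.6 mA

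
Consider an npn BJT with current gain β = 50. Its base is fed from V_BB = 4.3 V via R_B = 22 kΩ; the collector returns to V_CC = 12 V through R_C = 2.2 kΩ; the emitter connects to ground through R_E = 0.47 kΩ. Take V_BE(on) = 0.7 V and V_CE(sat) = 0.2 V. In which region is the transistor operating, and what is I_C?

active; I_C ≈ 3.9 mA

Assume active. Base-emitter loop: I_B = (V_BB − V_BE)/(R_B + (β+1)R_E) = (4.3 − 0.7)/(22 + 51×0.47) = 0.0783 mA.
I_C = β·I_B = 50×0.0783 = 3.92 mA.
V_CE = V_CC − I_C·R_C − I_E·R_E = 12 − 3.92×2.2 − 3.99×0.47 = 1.51 V > V_CE(sat), so the active-region assumption holds.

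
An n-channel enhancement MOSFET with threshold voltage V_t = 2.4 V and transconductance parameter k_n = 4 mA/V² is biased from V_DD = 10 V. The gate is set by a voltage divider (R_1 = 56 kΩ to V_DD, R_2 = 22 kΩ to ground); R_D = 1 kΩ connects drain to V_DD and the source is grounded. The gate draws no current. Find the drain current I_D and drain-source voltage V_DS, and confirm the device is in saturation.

I_D ≈ 0.35 mA, V_DS ≈ 9.6 V

V_G = V_DD·R_2/(R_1+R_2) = 10×22/78 = 2.82 V. With the source grounded, V_GS = V_G = 2.82 V.
Assume saturation: I_D = (k_n/2)(V_GS − V_t)² = (4/2)×(2.82 − 2.4)² = 2×0.421² = 0.354 mA.
V_DS = V_DD − I_D·R_D = 10 − 0.354×1 = 9.65 V.
Saturation requires V_DS ≥ V_GS − V_t = 0.421 V; 9.65 ≥ 0.421 ✓.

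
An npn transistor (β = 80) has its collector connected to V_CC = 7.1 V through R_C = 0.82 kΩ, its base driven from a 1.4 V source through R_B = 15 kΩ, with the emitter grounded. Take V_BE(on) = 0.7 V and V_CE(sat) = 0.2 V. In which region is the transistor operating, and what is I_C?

active; I_C ≈ 3.7 mA

Assume active. Base-emitter loop: I_B = (V_BB − V_BE)/R_B = (1.4 − 0.7)/15 = 0.0467 mA.
I_C = β·I_B = 80×0.0467 = 3.73 mA.
V_CE = V_CC − I_C·R_C = 7.1 − 3.73×0.82 = 4.04 V > V_CE(sat), so the active-region assumption holds.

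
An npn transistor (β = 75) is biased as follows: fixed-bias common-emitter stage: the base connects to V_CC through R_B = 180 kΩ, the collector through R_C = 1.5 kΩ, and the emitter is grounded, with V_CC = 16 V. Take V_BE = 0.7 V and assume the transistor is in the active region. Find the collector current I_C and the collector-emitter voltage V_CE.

Base loop: V_CC = I_B·R_B + V_BE, so I_B = (16 − 0.7)/180 kΩ = 0.085 mA.
In the active region I_C = β·I_B = 75 × 0.085 = 6.38 mA.
Collector loop: V_CE = V_CC − I_C·R_C = 16 − 6.38×1.5 = 6.44 V.
Since V_CE = 6.44 V > V_CE(sat) ≈ 0.2 V, the transistor is in the active region as assumed.

I_C ≈ 6.4 mA, V_CE ≈ 6.4 V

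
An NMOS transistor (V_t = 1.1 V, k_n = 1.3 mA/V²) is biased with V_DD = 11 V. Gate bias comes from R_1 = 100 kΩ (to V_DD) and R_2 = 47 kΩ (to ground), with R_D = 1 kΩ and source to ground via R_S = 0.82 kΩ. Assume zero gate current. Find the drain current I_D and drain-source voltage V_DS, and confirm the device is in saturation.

V_G = V_DD·R_2/(R_1+R_2) = 11×47/147 = 3.52 V.
Assume saturation: I_D = (k_n/2)(V_GS − V_t)² with V_GS = V_G − I_D·R_S = 3.52 − 0.82·I_D.
Substituting gives 0.437·I_D² − 3.58·I_D + 3.8 = 0, with roots I_D = 1.25 or 6.93 mA.
The root I_D = 6.93 mA gives V_GS = -2.17 V ≤ V_t, so take I_D = 1.25 mA.
Then V_GS = 2.49 V and V_DS = V_DD − I_D(R_D+R_S) = 11 − 1.25×1.82 = 8.72 V.
Saturation requires V_DS ≥ V_GS − V_t = 1.39 V; 8.72 ≥ 1.39 ✓.

I_D ≈ 1.3 mA, V_DS ≈ 8.7 V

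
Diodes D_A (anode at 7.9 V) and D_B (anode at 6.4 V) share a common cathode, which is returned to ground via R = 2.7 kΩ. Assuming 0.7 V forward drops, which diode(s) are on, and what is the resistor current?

Assume both conduct. Then node N would need to be at both 7.9−0.7 = 7.2 V and 6.4−0.7 = 5.7 V, which is impossible.
Assume only D_A conducts: V_N = 7.9 − 0.7 = 7.2 V, so I_R = 7.2/2.7 = 2.67 mA.
Check D_B: its anode-to-cathode voltage is 6.4 − 7.2 = -0.8 V < 0.7 V, so it is off. The assumption is consistent.

Only D_A conducts; I_R ≈ 2.7 mA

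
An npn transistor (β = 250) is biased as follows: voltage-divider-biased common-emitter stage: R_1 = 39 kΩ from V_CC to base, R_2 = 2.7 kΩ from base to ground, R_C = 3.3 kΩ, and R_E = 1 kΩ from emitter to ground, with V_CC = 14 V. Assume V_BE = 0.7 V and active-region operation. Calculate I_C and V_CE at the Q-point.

I_C ≈ 0.2 mA, V_CE ≈ 13 V

Thevenize the base divider: V_Th = V_CC·R_2/(R_1+R_2) = 14×2.7/41.7 = 0.906 V, R_Th = R_1‖R_2 = 2.53 kΩ.
Base-emitter loop: V_Th = I_B·R_Th + V_BE + (β+1)I_B·R_E, so I_B = (0.906 − 0.7) / (2.53 + 251×1) = 0.000814 mA.
I_C = β·I_B = 250×0.000814 = 0.204 mA, and I_E = (β+1)I_B = 0.204 mA.
V_CE = V_CC − I_C·R_C − I_E·R_E = 14 − 0.204×3.3 − 0.204×1 = 13.1 V.
V_CE = 13.1 V > 0.2 V confirms active-region operation.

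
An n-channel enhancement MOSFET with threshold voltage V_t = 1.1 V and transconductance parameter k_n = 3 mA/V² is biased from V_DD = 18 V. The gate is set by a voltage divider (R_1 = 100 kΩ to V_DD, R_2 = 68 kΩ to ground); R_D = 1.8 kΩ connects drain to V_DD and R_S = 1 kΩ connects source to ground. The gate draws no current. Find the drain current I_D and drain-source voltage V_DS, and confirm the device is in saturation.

I_D ≈ 4.5 mA, V_DS ≈ 5.5 V

V_G = V_DD·R_2/(R_1+R_2) = 18×68/168 = 7.29 V.
Assume saturation: I_D = (k_n/2)(V_GS − V_t)² with V_GS = V_G − I_D·R_S = 7.29 − 1·I_D.
Substituting gives 1.5·I_D² − 19.6·I_D + 57.4 = 0, with roots I_D = 4.46 or 8.58 mA.
The root I_D = 8.58 mA gives V_GS = -1.29 V ≤ V_t, so take I_D = 4.46 mA.
Then V_GS = 2.82 V and V_DS = V_DD − I_D(R_D+R_S) = 18 − 4.46×2.8 = 5.51 V.
Saturation requires V_DS ≥ V_GS − V_t = 1.72 V; 5.51 ≥ 1.72 ✓.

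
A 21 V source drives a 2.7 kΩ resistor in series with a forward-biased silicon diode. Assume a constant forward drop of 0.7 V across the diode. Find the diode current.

I ≈ 7.5 mA

KVL around the loop: 21 = V_D + I·R = 0.7 + I × 2.7 kΩ.
So I = (21 − 0.7) / 2.7 kΩ = 20.3 / 2.7 = 7.52 mA.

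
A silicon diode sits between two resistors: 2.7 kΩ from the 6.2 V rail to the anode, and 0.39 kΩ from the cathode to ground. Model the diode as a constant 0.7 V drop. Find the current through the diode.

I ≈ 1.8 mA

The two resistors are in series with the diode, so KVL gives 6.2 = I·2.7 + 0.7 + I·0.39.
I = (6.2 − 0.7) / (2.7 + 0.39) kΩ = 5.5 / 3.09 = 1.78 mA.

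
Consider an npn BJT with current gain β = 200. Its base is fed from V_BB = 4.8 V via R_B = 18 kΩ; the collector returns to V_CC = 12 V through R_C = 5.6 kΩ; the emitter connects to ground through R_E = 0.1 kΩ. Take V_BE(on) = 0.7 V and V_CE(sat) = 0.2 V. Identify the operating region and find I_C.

Assume active: I_B = (4.8 − 0.7)/(18 + 201×0.1) = 0.108 mA, I_C = β·I_B = 21.5 mA.
Then V_CE = 12 − 21.5×5.6 − 21.6×0.1 = -111 V < 0.2 V — the active assumption fails.
Re-solve with V_CE = 0.2 V. KCL at the emitter: V_E/R_E = (V_BB−0.7−V_E)/R_B + (V_CC−0.2−V_E)/R_C, giving V_E = 0.228 V.
I_C = (V_CC − 0.2 − V_E)/R_C = (11.8 − 0.228)/5.6 = 2.07 mA.
Check: I_B = (4.1 − 0.228)/18 = 0.215 mA, and β·I_B = 43 mA > I_C, confirming saturation.

saturation; I_C ≈ 2.1 mA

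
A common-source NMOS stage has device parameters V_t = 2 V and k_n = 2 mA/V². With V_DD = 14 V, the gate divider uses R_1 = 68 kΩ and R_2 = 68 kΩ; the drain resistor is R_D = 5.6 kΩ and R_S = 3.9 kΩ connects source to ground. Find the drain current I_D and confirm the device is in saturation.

I_D ≈ 1 mA

V_G = V_DD·R_2/(R_1+R_2) = 14×68/136 = 7 V.
Assume saturation: I_D = (k_n/2)(V_GS − V_t)² with V_GS = V_G − I_D·R_S = 7 − 3.9·I_D.
Substituting gives 15.2·I_D² − 40·I_D + 25 = 0, with roots I_D = 1.02 or 1.61 mA.
The root I_D = 1.61 mA gives V_GS = 0.732 V ≤ V_t, so take I_D = 1.02 mA.
Then V_GS = 3.01 V and V_DS = V_DD − I_D(R_D+R_S) = 14 − 1.02×9.5 = 4.28 V.
Saturation requires V_DS ≥ V_GS − V_t = 1.01 V; 4.28 ≥ 1.01 ✓.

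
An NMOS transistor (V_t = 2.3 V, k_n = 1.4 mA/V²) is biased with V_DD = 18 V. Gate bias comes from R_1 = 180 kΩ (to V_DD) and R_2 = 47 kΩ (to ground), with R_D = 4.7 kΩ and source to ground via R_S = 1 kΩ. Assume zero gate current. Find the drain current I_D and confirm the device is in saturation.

I_D ≈ 0.54 mA

V_G = V_DD·R_2/(R_1+R_2) = 18×47/227 = 3.73 V.
Assume saturation: I_D = (k_n/2)(V_GS − V_t)² with V_GS = V_G − I_D·R_S = 3.73 − 1·I_D.
Substituting gives 0.7·I_D² − 3·I_D + 1.43 = 0, with roots I_D = 0.545 or 3.74 mA.
The root I_D = 3.74 mA gives V_GS = -0.0107 V ≤ V_t, so take I_D = 0.545 mA.
Then V_GS = 3.18 V and V_DS = V_DD − I_D(R_D+R_S) = 18 − 0.545×5.7 = 14.9 V.
Saturation requires V_DS ≥ V_GS − V_t = 0.882 V; 14.9 ≥ 0.882 ✓.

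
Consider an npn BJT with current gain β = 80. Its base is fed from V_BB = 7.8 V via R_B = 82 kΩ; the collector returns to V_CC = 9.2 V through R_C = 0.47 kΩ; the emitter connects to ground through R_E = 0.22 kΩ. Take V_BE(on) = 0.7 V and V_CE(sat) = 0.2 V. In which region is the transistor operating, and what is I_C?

active; I_C ≈ 5.7 mA

Assume active. Base-emitter loop: I_B = (V_BB − V_BE)/(R_B + (β+1)R_E) = (7.8 − 0.7)/(82 + 81×0.22) = 0.0711 mA.
I_C = β·I_B = 80×0.0711 = 5.69 mA.
V_CE = V_CC − I_C·R_C − I_E·R_E = 9.2 − 5.69×0.47 − 5.76×0.22 = 5.26 V > V_CE(sat), so the active-region assumption holds.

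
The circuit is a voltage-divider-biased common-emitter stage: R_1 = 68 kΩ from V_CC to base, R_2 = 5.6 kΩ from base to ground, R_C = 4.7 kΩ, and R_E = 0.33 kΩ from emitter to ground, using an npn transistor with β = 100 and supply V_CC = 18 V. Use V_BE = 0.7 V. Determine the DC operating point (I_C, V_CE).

Thevenize the base divider: V_Th = V_CC·R_2/(R_1+R_2) = 18×5.6/73.6 = 1.37 V, R_Th = R_1‖R_2 = 5.17 kΩ.
Base-emitter loop: V_Th = I_B·R_Th + V_BE + (β+1)I_B·R_E, so I_B = (1.37 − 0.7) / (5.17 + 101×0.33) = 0.0174 mA.
I_C = β·I_B = 100×0.0174 = 1.74 mA, and I_E = (β+1)I_B = 1.76 mA.
V_CE = V_CC − I_C·R_C − I_E·R_E = 18 − 1.74×4.7 − 1.76×0.33 = 9.25 V.
V_CE = 9.25 V > 0.2 V confirms active-region operation.

I_C ≈ 1.7 mA, V_CE ≈ 9.2 V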